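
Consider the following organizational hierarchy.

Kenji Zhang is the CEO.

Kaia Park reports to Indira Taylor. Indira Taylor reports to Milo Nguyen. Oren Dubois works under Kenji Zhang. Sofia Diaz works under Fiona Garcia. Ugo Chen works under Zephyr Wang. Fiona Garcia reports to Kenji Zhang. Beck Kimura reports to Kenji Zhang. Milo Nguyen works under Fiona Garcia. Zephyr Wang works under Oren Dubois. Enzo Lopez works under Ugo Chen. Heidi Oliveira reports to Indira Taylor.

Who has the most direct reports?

Kenji Zhang

Direct-report counts: Kenji Zhang has 3; Oren Dubois has 1; Zephyr Wang has 1; Ugo Chen has 1; Fiona Garcia has 2; Milo Nguyen has 1; Indira Taylor has 2. The largest is 3, held by Kenji Zhang.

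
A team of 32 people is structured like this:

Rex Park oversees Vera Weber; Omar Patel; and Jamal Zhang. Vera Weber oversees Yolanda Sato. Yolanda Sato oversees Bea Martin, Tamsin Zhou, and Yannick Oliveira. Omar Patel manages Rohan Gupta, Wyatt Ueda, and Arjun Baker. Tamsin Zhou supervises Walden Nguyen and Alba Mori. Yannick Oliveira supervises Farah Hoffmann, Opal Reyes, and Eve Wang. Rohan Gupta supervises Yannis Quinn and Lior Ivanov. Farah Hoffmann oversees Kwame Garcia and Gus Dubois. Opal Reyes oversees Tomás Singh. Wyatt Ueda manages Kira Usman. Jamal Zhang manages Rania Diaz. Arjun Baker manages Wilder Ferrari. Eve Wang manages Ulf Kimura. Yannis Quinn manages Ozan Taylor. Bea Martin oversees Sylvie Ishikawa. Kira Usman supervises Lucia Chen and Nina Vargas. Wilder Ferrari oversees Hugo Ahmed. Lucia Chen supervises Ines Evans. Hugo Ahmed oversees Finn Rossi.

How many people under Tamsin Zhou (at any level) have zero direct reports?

2

The people in Tamsin Zhou's organization with no one reporting to them are Alba Mori, Walden Nguyen. That is 2.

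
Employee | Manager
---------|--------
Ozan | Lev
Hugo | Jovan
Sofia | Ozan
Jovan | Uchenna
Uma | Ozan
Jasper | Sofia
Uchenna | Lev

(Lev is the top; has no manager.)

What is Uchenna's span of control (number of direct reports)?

1

Uchenna directly manages Jovan. That is 1 direct report.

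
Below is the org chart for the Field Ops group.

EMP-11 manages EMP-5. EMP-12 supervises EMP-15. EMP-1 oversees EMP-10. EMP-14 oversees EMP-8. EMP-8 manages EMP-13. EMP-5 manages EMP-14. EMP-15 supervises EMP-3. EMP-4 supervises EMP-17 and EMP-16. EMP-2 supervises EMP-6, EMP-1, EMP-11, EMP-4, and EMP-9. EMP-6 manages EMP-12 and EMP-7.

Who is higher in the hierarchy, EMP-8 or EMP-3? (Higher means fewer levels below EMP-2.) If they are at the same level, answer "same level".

Both EMP-8 and EMP-3 are 4 levels below EMP-2.

same level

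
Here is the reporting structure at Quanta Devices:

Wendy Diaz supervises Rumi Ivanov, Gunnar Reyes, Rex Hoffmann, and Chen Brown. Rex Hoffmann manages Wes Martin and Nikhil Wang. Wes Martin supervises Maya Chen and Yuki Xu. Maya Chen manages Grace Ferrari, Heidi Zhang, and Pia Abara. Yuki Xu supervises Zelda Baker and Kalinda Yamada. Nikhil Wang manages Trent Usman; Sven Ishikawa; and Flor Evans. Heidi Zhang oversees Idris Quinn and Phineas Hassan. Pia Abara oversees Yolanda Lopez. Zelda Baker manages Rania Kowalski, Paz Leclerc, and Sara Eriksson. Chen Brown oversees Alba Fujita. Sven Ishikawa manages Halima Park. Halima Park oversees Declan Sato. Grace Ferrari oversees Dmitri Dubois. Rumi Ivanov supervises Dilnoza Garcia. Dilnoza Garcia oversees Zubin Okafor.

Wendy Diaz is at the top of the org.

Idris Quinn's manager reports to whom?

Idris Quinn reports to Heidi Zhang, and Heidi Zhang reports to Maya Chen. So Idris Quinn's skip-level manager is Maya Chen.

Maya Chen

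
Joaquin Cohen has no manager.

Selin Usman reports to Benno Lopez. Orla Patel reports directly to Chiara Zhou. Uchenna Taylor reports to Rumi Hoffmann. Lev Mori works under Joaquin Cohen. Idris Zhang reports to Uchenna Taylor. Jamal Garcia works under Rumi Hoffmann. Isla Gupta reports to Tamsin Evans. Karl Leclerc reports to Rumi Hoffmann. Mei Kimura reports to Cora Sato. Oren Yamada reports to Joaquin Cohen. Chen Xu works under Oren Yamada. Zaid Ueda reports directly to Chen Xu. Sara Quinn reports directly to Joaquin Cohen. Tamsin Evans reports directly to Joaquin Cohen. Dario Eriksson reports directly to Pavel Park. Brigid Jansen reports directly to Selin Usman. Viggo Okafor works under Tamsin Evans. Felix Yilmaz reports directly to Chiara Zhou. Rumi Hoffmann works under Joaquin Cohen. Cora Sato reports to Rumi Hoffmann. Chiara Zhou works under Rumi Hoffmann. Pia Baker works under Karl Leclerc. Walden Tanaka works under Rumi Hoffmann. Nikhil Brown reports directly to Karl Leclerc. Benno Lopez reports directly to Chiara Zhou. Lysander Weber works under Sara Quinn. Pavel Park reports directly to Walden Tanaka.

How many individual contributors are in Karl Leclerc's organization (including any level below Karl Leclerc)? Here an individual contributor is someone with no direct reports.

2

The people in Karl Leclerc's organization with no one reporting to them are Pia Baker, Nikhil Brown. That is 2.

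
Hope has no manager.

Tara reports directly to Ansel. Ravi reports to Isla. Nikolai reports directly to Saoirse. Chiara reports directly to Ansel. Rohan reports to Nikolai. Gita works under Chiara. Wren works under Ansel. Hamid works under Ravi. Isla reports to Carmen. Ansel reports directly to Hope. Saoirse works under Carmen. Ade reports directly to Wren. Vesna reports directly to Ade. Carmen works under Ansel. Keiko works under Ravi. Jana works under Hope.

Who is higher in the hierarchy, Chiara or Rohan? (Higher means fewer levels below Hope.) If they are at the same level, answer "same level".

Chiara

Chiara is 2 levels below Hope; Rohan is 5. Chiara is higher.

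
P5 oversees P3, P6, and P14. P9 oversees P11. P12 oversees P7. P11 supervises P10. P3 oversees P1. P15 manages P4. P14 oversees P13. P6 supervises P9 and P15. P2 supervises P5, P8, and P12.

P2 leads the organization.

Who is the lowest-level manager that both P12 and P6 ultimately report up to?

P12's chain of managers is P2. P6's chain of managers is P5, P2. The first manager that appears in both chains is P2.

P2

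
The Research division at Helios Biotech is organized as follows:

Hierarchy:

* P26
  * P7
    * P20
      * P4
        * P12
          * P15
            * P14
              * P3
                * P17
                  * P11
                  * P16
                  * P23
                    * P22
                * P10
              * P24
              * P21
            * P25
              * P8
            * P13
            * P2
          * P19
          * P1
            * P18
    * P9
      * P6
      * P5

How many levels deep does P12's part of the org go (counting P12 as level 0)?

6

The longest chain under P12 runs P12 → P15 → P14 → P3 → P17 → P23 → P22, which is 6 levels below P12.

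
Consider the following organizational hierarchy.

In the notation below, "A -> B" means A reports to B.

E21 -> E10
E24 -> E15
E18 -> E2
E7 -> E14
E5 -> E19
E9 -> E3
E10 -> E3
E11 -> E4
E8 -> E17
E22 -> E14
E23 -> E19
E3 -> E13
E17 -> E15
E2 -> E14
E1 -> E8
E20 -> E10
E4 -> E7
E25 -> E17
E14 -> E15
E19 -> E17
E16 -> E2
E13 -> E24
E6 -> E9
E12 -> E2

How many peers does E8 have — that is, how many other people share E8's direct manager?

2

E8 reports to E17. E17's other direct reports are E19, E25 — 2 peers.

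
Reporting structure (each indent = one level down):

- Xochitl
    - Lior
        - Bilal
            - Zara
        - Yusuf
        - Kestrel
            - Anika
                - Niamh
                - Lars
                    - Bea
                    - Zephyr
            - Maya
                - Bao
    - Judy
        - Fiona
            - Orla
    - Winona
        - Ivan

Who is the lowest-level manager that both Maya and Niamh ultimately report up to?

Maya's chain of managers is Kestrel, Lior, Xochitl. Niamh's chain of managers is Anika, Kestrel, Lior, Xochitl. The first manager that appears in both chains is Kestrel.

Kestrel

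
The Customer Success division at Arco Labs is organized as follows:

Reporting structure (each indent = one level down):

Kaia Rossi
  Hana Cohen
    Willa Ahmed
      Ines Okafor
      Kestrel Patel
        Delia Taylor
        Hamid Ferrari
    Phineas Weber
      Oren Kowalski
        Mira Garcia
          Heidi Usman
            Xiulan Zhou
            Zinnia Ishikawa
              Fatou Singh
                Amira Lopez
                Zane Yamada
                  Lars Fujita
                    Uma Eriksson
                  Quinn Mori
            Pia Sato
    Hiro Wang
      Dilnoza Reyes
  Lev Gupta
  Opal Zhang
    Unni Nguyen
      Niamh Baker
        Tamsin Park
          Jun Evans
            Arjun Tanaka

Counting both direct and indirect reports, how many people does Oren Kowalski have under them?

11

Oren Kowalski directly manages Mira Garcia. Under Mira Garcia: Heidi Usman, Pia Sato, Zinnia Ishikawa, Fatou Singh, Zane Yamada, Quinn Mori, Lars Fujita, Uma Eriksson, Amira Lopez, Xiulan Zhou (10). That's 11 in total.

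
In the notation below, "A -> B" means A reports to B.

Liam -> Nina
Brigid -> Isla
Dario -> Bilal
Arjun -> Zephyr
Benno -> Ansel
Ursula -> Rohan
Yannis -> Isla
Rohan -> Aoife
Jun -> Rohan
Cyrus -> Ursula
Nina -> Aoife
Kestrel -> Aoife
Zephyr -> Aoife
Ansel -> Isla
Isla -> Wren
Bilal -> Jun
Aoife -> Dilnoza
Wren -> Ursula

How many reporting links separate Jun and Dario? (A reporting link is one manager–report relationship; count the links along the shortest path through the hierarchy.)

2

Dario is in Jun's organization: the chain from Dario up to Jun is Dario → Bilal → Jun, which is 2 links.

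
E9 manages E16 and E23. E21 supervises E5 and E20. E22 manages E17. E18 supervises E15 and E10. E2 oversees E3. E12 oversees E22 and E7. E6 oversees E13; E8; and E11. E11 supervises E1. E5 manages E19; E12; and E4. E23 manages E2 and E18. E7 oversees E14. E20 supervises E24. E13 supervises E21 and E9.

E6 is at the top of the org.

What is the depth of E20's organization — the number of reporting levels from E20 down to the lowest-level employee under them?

1

The longest chain under E20 runs E20 → E24, which is 1 level below E20.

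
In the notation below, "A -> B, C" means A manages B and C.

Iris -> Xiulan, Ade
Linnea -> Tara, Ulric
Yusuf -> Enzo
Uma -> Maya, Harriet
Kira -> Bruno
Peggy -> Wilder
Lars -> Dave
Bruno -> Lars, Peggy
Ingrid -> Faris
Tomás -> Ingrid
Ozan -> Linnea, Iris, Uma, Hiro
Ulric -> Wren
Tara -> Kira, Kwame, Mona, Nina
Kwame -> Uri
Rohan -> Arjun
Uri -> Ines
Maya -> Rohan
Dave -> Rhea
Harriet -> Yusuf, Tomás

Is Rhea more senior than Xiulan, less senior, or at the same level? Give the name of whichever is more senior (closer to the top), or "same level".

Rhea is 7 levels below Ozan; Xiulan is 2. Xiulan is higher.

Xiulan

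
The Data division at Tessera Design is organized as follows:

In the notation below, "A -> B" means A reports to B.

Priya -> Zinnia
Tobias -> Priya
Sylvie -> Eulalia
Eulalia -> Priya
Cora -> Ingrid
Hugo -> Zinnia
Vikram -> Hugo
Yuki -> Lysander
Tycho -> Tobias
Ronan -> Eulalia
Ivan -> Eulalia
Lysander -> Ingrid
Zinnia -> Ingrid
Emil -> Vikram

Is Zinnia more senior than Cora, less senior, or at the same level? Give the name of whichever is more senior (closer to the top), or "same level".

same level

Both Zinnia and Cora are 1 level below Ingrid.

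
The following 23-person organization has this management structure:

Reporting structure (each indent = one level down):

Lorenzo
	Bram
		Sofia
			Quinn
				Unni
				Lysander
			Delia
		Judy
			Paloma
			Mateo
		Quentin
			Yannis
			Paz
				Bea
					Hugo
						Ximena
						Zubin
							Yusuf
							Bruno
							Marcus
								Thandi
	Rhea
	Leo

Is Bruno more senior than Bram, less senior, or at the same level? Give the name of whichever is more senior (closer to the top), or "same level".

Bram

Bruno is 7 levels below Lorenzo; Bram is 1. Bram is higher.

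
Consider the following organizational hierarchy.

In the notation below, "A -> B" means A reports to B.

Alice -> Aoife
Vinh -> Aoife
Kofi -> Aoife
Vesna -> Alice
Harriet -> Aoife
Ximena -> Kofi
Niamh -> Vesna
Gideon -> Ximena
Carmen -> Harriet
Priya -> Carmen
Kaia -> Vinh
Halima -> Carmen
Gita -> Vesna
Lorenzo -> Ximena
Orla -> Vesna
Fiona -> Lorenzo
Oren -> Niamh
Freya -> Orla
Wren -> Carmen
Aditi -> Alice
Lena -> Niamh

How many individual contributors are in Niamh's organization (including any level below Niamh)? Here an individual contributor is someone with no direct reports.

2

The people in Niamh's organization with no one reporting to them are Lena, Oren. That is 2.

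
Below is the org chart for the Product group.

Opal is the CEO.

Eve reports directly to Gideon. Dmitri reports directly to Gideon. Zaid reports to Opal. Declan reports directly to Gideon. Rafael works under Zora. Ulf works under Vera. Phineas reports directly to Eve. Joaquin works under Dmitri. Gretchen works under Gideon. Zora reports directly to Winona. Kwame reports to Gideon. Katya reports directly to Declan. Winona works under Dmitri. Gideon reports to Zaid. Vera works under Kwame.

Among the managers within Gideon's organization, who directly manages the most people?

Direct-report counts within Gideon's organization: Gideon has 5; Eve has 1; Declan has 1; Dmitri has 2; Winona has 1; Zora has 1; Kwame has 1; Vera has 1. The largest is 5, held by Gideon.

Gideon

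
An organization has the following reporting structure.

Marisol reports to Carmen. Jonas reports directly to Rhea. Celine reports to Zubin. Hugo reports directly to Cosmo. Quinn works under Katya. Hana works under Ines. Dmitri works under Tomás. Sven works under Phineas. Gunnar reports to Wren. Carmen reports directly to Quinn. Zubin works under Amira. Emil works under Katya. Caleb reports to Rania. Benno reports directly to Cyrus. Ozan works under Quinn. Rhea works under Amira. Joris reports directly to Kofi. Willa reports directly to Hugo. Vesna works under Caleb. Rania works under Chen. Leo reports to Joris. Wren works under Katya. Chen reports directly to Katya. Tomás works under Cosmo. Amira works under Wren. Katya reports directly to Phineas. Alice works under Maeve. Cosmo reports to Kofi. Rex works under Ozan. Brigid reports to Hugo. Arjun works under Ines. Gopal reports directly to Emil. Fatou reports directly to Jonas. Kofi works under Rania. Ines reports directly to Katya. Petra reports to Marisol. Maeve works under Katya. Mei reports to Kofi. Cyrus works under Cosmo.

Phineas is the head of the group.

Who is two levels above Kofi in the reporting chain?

Chen

Kofi reports to Rania, and Rania reports to Chen. So Kofi's skip-level manager is Chen.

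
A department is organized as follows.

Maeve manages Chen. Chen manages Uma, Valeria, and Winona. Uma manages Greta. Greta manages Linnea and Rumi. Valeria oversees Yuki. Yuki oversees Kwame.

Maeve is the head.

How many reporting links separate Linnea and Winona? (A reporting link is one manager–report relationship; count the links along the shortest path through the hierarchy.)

4

Linnea is 3 levels below Chen, and Winona is 1 level below Chen (their lowest common manager). The shortest path runs up from Linnea to Chen and back down to Winona: 3 + 1 = 4 links.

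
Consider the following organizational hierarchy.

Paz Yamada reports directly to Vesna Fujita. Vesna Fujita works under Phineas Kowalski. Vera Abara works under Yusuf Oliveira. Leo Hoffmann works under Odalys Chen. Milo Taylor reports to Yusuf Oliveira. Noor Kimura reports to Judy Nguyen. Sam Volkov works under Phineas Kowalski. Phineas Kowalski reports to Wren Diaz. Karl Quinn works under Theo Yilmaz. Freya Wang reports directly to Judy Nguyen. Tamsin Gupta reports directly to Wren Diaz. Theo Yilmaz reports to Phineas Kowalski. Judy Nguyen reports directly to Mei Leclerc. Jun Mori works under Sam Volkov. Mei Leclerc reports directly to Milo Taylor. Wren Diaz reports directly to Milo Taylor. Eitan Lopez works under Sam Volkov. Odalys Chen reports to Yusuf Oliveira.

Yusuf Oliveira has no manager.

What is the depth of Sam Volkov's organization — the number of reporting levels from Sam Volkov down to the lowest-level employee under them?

1

The longest chain under Sam Volkov runs Sam Volkov → Eitan Lopez, which is 1 level below Sam Volkov.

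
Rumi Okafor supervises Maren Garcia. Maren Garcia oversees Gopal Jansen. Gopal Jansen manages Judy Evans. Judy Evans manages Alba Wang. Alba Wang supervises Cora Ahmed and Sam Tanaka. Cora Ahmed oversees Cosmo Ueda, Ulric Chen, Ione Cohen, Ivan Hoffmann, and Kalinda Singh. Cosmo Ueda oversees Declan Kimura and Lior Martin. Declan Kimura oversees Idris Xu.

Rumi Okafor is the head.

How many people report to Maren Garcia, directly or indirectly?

13

Maren Garcia directly manages Gopal Jansen. Under Gopal Jansen: Judy Evans, Alba Wang, Sam Tanaka, Cora Ahmed, Kalinda Singh, Ivan Hoffmann, Ione Cohen, Ulric Chen, Cosmo Ueda, Lior Martin, Declan Kimura, Idris Xu (12). That's 13 in total.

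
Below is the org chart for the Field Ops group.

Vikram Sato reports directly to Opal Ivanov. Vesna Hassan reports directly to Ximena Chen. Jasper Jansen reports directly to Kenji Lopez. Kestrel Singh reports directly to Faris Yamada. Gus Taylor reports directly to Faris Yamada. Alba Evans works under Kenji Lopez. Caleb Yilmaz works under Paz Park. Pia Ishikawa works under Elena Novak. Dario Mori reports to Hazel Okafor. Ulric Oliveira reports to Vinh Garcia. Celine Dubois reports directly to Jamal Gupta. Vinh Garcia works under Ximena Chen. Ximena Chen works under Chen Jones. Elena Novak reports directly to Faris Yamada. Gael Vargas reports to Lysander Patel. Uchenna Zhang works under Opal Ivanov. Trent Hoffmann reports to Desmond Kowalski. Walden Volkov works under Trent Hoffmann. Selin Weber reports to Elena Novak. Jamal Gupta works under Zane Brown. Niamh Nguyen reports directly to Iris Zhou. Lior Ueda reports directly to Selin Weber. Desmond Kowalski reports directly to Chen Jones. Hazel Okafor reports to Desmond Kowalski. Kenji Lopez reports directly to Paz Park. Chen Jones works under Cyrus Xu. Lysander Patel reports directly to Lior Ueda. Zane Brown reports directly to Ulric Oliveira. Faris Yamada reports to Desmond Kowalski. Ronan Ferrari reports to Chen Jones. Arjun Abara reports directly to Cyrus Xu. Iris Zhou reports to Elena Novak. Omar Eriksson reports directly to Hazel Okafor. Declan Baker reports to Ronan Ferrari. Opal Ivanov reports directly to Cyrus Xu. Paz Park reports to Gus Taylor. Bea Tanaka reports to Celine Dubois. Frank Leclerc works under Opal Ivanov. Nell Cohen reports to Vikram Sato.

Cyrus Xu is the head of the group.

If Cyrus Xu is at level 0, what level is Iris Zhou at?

5

Chain from Iris Zhou up to Cyrus Xu: Iris Zhou → Elena Novak → Faris Yamada → Desmond Kowalski → Chen Jones → Cyrus Xu. That is 5 steps up, so Iris Zhou is 5 levels below Cyrus Xu.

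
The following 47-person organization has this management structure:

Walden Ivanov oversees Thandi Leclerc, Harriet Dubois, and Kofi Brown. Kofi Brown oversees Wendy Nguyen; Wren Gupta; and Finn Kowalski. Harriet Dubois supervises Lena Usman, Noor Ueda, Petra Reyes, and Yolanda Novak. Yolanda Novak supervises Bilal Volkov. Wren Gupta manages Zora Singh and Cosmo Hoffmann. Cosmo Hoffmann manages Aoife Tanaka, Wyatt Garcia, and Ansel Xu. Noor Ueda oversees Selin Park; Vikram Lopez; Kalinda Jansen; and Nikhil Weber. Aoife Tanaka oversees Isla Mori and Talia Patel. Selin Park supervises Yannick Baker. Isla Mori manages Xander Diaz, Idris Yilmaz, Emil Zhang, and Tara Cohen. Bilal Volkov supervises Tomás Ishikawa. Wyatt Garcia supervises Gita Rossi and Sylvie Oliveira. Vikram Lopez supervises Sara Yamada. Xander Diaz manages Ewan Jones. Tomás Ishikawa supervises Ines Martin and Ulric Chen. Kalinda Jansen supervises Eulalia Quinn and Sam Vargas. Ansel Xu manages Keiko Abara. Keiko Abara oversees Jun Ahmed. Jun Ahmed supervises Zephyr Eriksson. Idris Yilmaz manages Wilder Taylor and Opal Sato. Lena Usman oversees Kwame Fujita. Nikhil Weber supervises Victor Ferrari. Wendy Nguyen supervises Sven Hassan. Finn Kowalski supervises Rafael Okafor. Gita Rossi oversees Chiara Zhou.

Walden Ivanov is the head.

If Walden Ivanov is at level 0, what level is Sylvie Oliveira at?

Chain from Sylvie Oliveira up to Walden Ivanov: Sylvie Oliveira → Wyatt Garcia → Cosmo Hoffmann → Wren Gupta → Kofi Brown → Walden Ivanov. That is 5 steps up, so Sylvie Oliveira is 5 levels below Walden Ivanov.

5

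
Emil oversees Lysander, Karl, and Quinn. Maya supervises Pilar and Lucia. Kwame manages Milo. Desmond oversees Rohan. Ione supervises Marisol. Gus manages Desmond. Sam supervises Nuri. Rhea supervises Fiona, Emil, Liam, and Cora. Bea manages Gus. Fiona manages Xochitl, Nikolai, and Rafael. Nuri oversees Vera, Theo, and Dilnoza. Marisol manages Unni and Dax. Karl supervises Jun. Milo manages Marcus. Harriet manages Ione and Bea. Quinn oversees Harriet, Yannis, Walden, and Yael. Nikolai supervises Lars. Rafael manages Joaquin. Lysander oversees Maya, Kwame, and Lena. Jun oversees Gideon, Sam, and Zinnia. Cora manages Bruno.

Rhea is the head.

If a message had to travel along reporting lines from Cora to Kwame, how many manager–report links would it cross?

Cora is 1 level below Rhea, and Kwame is 3 levels below Rhea (their lowest common manager). The shortest path runs up from Cora to Rhea and back down to Kwame: 1 + 3 = 4 links.

4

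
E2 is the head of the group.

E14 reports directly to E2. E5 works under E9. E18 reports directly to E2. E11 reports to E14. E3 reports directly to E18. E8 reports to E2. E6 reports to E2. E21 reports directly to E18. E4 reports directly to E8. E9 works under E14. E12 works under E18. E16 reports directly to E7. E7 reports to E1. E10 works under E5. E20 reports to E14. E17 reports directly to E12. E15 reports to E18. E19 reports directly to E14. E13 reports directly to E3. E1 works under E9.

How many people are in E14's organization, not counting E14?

9

E14 directly manages E9, E20, E11, E19. Under E9: E1, E7, E16, E5, E10 (5). E20 has no reports. E11 has no reports. E19 has no reports. So E14's organization is 4 direct reports plus everyone under them: 6 + 1 + 1 + 1 = 9.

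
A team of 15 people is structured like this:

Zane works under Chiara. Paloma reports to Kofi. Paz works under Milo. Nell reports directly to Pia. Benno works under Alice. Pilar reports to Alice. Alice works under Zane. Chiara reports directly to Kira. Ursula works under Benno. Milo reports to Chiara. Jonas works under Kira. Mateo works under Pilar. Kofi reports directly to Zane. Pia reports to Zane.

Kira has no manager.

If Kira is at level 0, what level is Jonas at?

Chain from Jonas up to Kira: Jonas → Kira. That is 1 step up, so Jonas is 1 level below Kira.

1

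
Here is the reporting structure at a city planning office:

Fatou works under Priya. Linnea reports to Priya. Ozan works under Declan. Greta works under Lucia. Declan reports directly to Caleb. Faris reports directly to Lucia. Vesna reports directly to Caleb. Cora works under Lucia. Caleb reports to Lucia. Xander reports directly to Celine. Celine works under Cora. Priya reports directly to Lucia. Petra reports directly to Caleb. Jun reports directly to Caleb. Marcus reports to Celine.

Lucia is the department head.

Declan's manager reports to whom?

Declan reports to Caleb, and Caleb reports to Lucia. So Declan's skip-level manager is Lucia.

Lucia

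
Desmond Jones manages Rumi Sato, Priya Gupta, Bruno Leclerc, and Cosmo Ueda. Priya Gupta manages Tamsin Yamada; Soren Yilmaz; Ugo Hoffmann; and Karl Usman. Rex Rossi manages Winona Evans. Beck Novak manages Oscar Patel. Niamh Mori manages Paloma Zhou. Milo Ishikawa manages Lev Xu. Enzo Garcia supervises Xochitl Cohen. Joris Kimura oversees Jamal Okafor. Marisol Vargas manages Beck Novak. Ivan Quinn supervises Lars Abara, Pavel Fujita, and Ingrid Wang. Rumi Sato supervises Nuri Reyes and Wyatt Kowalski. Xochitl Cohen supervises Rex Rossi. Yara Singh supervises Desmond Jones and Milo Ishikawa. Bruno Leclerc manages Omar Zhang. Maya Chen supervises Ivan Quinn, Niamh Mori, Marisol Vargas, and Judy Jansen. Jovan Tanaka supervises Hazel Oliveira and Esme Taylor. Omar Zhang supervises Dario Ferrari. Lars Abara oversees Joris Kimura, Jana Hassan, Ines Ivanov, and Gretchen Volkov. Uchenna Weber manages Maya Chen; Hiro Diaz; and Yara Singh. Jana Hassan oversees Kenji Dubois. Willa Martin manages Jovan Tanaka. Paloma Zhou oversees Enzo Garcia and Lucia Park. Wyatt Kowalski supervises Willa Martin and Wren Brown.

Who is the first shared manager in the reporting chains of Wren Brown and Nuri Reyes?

Rumi Sato

Wren Brown's chain of managers is Wyatt Kowalski, Rumi Sato, Desmond Jones, Yara Singh, Uchenna Weber. Nuri Reyes's chain of managers is Rumi Sato, Desmond Jones, Yara Singh, Uchenna Weber. The first manager that appears in both chains is Rumi Sato.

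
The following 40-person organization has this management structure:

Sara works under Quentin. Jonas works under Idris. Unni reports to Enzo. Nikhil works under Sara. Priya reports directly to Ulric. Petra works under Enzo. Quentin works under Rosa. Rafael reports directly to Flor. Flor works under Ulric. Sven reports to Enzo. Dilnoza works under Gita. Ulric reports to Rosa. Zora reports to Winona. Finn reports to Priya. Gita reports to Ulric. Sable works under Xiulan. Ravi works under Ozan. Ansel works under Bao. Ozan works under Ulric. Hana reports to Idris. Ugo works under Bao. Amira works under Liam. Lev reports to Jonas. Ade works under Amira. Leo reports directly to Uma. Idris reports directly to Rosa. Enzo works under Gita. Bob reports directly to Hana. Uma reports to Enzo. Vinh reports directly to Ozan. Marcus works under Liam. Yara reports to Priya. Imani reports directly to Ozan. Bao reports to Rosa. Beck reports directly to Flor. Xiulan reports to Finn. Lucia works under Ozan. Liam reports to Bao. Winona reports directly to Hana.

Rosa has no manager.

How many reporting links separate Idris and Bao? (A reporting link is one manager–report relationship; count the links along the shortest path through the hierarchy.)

Idris is 1 level below Rosa, and Bao is 1 level below Rosa (their lowest common manager). The shortest path runs up from Idris to Rosa and back down to Bao: 1 + 1 = 2 links.

2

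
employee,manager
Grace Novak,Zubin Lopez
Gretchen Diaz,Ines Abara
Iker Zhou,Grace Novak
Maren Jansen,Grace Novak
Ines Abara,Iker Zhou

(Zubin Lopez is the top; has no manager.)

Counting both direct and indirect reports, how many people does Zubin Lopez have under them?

Zubin Lopez directly manages Grace Novak. Under Grace Novak: Maren Jansen, Iker Zhou, Ines Abara, Gretchen Diaz (4). That's 5 in total.

5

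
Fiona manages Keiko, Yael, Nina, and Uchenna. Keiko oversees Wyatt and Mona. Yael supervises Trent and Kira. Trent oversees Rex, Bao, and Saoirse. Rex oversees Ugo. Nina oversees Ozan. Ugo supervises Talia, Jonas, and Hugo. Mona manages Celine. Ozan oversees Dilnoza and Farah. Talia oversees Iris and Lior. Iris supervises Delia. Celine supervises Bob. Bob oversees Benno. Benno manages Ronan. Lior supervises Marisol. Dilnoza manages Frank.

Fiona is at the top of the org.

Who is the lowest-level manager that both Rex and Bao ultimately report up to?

Rex's chain of managers is Trent, Yael, Fiona. Bao's chain of managers is Trent, Yael, Fiona. The first manager that appears in both chains is Trent.

Trent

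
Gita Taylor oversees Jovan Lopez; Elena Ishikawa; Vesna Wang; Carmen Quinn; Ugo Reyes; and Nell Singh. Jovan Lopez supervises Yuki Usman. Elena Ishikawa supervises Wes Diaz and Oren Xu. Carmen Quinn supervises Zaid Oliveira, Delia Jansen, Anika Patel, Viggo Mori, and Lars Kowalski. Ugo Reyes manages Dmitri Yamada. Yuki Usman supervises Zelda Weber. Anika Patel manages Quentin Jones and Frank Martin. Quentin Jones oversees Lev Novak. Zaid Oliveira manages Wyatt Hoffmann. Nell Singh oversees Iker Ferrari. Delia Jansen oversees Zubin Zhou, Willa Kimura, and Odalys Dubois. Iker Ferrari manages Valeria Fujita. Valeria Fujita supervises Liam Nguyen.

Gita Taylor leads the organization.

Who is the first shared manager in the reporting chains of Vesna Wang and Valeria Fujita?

Gita Taylor

Vesna Wang's chain of managers is Gita Taylor. Valeria Fujita's chain of managers is Iker Ferrari, Nell Singh, Gita Taylor. The first manager that appears in both chains is Gita Taylor.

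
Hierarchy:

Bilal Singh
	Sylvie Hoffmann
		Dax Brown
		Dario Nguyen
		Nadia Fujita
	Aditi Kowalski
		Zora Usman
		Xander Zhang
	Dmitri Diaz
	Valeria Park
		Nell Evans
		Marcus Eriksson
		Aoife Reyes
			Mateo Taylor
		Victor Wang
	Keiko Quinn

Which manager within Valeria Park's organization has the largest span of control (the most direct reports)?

Valeria Park

Direct-report counts within Valeria Park's organization: Valeria Park has 4; Aoife Reyes has 1. The largest is 4, held by Valeria Park.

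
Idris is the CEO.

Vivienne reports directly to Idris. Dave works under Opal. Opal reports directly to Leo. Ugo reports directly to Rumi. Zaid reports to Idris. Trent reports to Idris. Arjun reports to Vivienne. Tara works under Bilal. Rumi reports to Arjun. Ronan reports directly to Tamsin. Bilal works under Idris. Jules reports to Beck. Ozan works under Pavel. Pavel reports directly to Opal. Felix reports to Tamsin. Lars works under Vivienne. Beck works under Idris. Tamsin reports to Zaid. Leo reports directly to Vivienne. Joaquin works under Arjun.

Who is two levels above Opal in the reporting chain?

Vivienne

Opal reports to Leo, and Leo reports to Vivienne. So Opal's skip-level manager is Vivienne.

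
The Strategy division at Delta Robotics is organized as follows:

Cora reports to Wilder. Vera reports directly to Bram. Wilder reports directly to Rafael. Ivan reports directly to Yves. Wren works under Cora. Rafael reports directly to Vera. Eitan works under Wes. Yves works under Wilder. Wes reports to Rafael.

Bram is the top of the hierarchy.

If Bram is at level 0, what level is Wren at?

5

Chain from Wren up to Bram: Wren → Cora → Wilder → Rafael → Vera → Bram. That is 5 steps up, so Wren is 5 levels below Bram.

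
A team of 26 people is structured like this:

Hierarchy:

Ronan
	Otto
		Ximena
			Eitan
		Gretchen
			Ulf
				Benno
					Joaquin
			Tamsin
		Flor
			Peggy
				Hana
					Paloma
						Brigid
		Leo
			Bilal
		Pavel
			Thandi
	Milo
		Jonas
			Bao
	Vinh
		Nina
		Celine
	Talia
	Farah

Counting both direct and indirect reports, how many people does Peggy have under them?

3

Peggy directly manages Hana. Under Hana: Paloma, Brigid (2). That's 3 in total.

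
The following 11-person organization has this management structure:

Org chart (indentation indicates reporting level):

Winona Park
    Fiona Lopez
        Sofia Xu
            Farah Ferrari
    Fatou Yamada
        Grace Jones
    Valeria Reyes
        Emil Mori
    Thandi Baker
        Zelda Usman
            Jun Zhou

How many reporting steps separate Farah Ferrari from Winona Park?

Chain from Farah Ferrari up to Winona Park: Farah Ferrari → Sofia Xu → Fiona Lopez → Winona Park. That is 3 steps up, so Farah Ferrari is 3 levels below Winona Park.

3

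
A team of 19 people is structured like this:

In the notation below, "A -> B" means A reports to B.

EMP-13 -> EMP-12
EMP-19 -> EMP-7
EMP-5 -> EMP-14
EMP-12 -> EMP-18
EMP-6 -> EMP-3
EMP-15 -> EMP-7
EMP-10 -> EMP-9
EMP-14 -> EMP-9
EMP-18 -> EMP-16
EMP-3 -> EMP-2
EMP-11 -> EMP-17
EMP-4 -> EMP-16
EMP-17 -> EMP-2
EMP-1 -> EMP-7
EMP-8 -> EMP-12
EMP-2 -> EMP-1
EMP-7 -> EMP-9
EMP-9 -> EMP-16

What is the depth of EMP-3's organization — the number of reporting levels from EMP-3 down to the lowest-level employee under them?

The longest chain under EMP-3 runs EMP-3 → EMP-6, which is 1 level below EMP-3.

1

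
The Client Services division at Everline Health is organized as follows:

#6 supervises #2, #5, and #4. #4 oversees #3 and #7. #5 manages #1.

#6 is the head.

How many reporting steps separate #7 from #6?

Chain from #7 up to #6: #7 → #4 → #6. That is 2 steps up, so #7 is 2 levels below #6.

2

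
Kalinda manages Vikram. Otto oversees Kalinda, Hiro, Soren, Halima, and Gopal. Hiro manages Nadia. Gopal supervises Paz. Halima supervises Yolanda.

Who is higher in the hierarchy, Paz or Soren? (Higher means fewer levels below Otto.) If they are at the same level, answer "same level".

Soren

Paz is 2 levels below Otto; Soren is 1. Soren is higher.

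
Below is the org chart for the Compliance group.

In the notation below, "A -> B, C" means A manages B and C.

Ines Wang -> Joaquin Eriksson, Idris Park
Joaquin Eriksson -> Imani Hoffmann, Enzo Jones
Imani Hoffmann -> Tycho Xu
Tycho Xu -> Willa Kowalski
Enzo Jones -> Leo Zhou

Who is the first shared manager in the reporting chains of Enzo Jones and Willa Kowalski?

Enzo Jones's chain of managers is Joaquin Eriksson, Ines Wang. Willa Kowalski's chain of managers is Tycho Xu, Imani Hoffmann, Joaquin Eriksson, Ines Wang. The first manager that appears in both chains is Joaquin Eriksson.

Joaquin Eriksson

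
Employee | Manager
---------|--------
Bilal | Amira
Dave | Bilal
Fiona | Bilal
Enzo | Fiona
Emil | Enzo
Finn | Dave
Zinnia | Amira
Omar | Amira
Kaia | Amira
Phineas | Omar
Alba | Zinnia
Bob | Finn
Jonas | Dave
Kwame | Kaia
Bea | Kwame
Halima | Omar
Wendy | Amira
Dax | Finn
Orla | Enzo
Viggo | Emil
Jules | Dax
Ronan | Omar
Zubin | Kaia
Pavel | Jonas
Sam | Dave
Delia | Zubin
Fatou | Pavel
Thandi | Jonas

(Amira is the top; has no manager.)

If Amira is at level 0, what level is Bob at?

4

Chain from Bob up to Amira: Bob → Finn → Dave → Bilal → Amira. That is 4 steps up, so Bob is 4 levels below Amira.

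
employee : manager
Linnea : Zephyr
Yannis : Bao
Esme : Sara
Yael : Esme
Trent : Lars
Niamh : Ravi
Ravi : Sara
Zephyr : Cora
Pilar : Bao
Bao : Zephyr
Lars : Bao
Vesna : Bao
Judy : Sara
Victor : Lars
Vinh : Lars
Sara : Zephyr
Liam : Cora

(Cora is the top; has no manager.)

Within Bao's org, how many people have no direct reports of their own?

6

The people in Bao's organization with no one reporting to them are Yannis, Vesna, Vinh, Victor, Trent, Pilar. That is 6.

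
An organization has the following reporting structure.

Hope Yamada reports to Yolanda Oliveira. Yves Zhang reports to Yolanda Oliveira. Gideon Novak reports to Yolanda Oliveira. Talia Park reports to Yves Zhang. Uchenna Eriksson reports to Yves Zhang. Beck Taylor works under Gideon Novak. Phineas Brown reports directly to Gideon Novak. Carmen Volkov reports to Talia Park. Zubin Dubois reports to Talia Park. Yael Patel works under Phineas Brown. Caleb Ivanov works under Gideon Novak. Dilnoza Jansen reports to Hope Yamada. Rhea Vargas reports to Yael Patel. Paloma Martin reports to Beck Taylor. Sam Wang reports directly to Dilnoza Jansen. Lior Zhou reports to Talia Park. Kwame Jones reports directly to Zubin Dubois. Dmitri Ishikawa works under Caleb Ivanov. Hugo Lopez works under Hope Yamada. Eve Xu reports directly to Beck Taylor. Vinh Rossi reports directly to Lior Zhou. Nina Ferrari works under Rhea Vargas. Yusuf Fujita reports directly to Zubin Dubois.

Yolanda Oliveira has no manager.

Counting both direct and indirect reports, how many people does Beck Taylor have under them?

Beck Taylor directly manages Paloma Martin, Eve Xu. Paloma Martin has no reports. Eve Xu has no reports. So Beck Taylor's organization is 2 direct reports plus everyone under them: 1 + 1 = 2.

2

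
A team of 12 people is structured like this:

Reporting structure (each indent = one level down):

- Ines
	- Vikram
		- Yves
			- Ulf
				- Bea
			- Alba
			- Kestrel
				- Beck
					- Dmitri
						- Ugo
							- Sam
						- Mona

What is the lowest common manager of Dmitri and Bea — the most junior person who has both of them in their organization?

Dmitri's chain of managers is Beck, Kestrel, Yves, Vikram, Ines. Bea's chain of managers is Ulf, Yves, Vikram, Ines. The first manager that appears in both chains is Yves.

Yves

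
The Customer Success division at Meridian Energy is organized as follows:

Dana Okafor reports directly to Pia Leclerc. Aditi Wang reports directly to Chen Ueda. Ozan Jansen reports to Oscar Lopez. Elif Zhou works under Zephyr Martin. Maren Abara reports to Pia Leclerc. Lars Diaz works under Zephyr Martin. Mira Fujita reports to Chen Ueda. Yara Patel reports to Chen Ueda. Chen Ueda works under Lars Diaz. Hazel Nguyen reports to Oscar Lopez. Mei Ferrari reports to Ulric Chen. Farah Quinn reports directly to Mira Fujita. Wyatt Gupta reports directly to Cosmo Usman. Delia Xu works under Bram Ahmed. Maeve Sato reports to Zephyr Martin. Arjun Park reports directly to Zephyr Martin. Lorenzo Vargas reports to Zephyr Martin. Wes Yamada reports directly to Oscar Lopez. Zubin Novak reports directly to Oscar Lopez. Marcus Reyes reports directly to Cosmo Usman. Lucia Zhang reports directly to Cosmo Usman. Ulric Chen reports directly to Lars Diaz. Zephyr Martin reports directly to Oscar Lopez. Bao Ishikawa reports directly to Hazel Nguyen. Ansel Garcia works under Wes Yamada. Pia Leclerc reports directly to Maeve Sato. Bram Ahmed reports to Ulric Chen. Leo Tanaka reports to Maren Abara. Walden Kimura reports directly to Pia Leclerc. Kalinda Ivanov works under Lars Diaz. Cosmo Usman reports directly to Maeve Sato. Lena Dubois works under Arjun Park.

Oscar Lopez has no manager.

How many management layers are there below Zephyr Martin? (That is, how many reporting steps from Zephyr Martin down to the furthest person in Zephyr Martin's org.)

The longest chain under Zephyr Martin runs Zephyr Martin → Lars Diaz → Ulric Chen → Bram Ahmed → Delia Xu, which is 4 levels below Zephyr Martin.

4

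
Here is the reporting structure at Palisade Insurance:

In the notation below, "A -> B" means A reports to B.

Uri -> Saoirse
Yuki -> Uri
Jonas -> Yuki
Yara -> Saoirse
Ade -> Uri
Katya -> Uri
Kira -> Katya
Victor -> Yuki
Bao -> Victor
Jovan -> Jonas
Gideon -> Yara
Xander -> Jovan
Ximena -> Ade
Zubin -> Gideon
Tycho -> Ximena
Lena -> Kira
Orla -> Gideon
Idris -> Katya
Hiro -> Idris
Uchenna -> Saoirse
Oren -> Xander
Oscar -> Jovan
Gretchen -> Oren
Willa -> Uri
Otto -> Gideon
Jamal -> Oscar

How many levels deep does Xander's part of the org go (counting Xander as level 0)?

2

The longest chain under Xander runs Xander → Oren → Gretchen, which is 2 levels below Xander.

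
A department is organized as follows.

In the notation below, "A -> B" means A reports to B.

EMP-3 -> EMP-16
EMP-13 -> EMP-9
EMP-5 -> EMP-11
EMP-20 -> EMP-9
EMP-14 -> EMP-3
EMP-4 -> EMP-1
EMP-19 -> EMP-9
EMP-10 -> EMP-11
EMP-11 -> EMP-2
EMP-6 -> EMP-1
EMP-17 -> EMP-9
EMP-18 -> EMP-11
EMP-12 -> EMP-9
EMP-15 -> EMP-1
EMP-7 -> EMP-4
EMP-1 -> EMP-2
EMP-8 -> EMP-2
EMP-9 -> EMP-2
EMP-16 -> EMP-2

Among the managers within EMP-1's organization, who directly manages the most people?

Direct-report counts within EMP-1's organization: EMP-1 has 3; EMP-4 has 1. The largest is 3, held by EMP-1.

EMP-1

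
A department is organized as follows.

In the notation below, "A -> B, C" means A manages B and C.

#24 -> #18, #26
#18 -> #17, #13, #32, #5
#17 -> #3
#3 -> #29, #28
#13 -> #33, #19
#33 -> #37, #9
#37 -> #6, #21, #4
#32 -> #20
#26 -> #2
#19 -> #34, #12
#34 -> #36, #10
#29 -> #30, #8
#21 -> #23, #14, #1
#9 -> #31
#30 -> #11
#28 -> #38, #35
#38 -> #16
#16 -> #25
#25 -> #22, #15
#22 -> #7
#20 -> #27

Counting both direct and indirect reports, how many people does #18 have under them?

#18 directly manages #17, #13, #32, #5. Under #17: #3, #28, #35, #38, #16, #25, #15, #22, #7, #29, #8, #30, #11 (13). Under #13: #19, #12, #34, #10, #36, #33, #9, #31, #37, #4, #21, #1, #14, #23, #6 (15). Under #32: #20, #27 (2). #5 has no reports. So #18's organization is 4 direct reports plus everyone under them: 14 + 16 + 3 + 1 = 34.

34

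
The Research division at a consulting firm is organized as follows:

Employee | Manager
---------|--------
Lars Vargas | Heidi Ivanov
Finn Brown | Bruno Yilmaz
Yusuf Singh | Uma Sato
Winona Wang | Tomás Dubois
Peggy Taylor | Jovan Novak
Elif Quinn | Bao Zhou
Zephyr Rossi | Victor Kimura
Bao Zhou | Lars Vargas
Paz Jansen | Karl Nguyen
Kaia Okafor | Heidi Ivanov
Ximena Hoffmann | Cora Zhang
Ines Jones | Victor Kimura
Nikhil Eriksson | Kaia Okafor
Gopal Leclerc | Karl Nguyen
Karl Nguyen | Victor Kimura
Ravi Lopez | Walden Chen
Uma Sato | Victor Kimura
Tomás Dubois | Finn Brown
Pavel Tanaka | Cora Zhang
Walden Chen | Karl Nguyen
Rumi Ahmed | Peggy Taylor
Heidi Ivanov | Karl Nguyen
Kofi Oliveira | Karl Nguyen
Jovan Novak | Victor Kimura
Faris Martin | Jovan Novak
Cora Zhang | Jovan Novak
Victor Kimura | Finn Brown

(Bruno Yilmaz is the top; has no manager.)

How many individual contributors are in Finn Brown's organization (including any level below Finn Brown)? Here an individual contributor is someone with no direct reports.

The people in Finn Brown's organization with no one reporting to them are Winona Wang, Zephyr Rossi, Faris Martin, Rumi Ahmed, Pavel Tanaka, Ximena Hoffmann, Yusuf Singh, Ines Jones, Gopal Leclerc, Paz Jansen, Kofi Oliveira, Ravi Lopez, Nikhil Eriksson, Elif Quinn. That is 14.

14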